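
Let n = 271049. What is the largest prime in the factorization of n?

79

271049 = 47 · 5767
5767 = 73 · 79
79 is prime.
So 271049 = 47 · 73 · 79; the largest prime factor is 79.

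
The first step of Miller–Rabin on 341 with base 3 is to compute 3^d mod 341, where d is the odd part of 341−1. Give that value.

254

341 − 1 = 340 = 2^2 · 85, so d = 85.
3^1 ≡ 3 (mod 341)
3^2 ≡ 3^2 = 9 ≡ 9 (mod 341)
3^4 ≡ 9^2 = 81 ≡ 81 (mod 341)
3^8 ≡ 81^2 = 6561 ≡ 82 (mod 341)
3^16 ≡ 82^2 = 6724 ≡ 245 (mod 341)
3^32 ≡ 245^2 = 60025 ≡ 9 (mod 341)
3^64 ≡ 9^2 = 81 ≡ 81 (mod 341)
85 = 64 + 16 + 4 + 1 in binary powers of 2.
So 3^85 ≡ 81 · 245 · 81 · 3 ≡ 254 (mod 341).
Squaring chain: 254 → 67; never reaches −1, so base 3 is a Miller–Rabin witness that 341 is composite.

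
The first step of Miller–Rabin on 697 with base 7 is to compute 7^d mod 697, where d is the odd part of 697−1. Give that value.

697 − 1 = 696 = 2^3 · 87, so d = 87.
7^1 ≡ 7 (mod 697)
7^2 ≡ 7^2 = 49 ≡ 49 (mod 697)
7^4 ≡ 49^2 = 2401 ≡ 310 (mod 697)
7^8 ≡ 310^2 = 96100 ≡ 611 (mod 697)
7^16 ≡ 611^2 = 373321 ≡ 426 (mod 697)
7^32 ≡ 426^2 = 181476 ≡ 256 (mod 697)
7^64 ≡ 256^2 = 65536 ≡ 18 (mod 697)
87 = 64 + 16 + 4 + 2 + 1 in binary powers of 2.
So 7^87 ≡ 18 · 426 · 310 · 49 · 7 ≡ 386 (mod 697).
Squaring chain: 386 → 535 → 455; never reaches −1, so base 7 is a Miller–Rabin witness that 697 is composite.

386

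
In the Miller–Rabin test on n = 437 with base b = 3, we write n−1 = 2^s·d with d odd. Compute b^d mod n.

437 − 1 = 436 = 2^2 · 109, so d = 109.
3^1 ≡ 3 (mod 437)
3^2 ≡ 3^2 = 9 ≡ 9 (mod 437)
3^4 ≡ 9^2 = 81 ≡ 81 (mod 437)
3^8 ≡ 81^2 = 6561 ≡ 6 (mod 437)
3^16 ≡ 6^2 = 36 ≡ 36 (mod 437)
3^32 ≡ 36^2 = 1296 ≡ 422 (mod 437)
3^64 ≡ 422^2 = 178084 ≡ 225 (mod 437)
109 = 64 + 32 + 8 + 4 + 1 in binary powers of 2.
So 3^109 ≡ 225 · 422 · 6 · 81 · 3 ≡ 307 (mod 437).
Squaring chain: 307 → 294; never reaches −1, so base 3 is a Miller–Rabin witness that 437 is composite.

307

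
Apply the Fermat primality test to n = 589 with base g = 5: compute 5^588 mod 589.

5^1 ≡ 5 (mod 589)
5^2 ≡ 5^2 = 25 ≡ 25 (mod 589)
5^4 ≡ 25^2 = 625 ≡ 36 (mod 589)
5^8 ≡ 36^2 = 1296 ≡ 118 (mod 589)
5^16 ≡ 118^2 = 13924 ≡ 377 (mod 589)
5^32 ≡ 377^2 = 142129 ≡ 180 (mod 589)
5^64 ≡ 180^2 = 32400 ≡ 5 (mod 589)
5^128 ≡ 5^2 = 25 ≡ 25 (mod 589)
5^256 ≡ 25^2 = 625 ≡ 36 (mod 589)
5^512 ≡ 36^2 = 1296 ≡ 118 (mod 589)
588 = 512 + 64 + 8 + 4 in binary powers of 2.
So 5^588 ≡ 118 · 5 · 118 · 36 ≡ 125 (mod 589).
Since 125 ≠ 1, base 5 is a Fermat witness: 589 is composite.

125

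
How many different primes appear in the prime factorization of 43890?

43890 = 2 · 21945
21945 = 3 · 7315
7315 = 5 · 1463
1463 = 7 · 209
209 = 11 · 19
43890 = 2 · 3 · 5 · 7 · 11 · 19, which has 6 distinct prime factors.

6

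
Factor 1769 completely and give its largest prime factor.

61

1769 = 29 · 61
61 is prime.
So 1769 = 29 · 61; the largest prime factor is 61.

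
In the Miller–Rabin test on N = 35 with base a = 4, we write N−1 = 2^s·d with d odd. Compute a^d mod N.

9

35 − 1 = 34 = 2^1 · 17, so d = 17.
4^1 ≡ 4 (mod 35)
4^2 ≡ 4^2 = 16 ≡ 16 (mod 35)
4^4 ≡ 16^2 = 256 ≡ 11 (mod 35)
4^8 ≡ 11^2 = 121 ≡ 16 (mod 35)
4^16 ≡ 16^2 = 256 ≡ 11 (mod 35)
17 = 16 + 1 in binary powers of 2.
So 4^17 ≡ 11 · 4 ≡ 9 (mod 35).
Squaring chain: 9; never reaches −1, so base 4 is a Miller–Rabin witness that 35 is composite.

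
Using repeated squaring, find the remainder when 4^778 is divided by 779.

674

4^1 ≡ 4 (mod 779)
4^2 ≡ 4^2 = 16 ≡ 16 (mod 779)
4^4 ≡ 16^2 = 256 ≡ 256 (mod 779)
4^8 ≡ 256^2 = 65536 ≡ 100 (mod 779)
4^16 ≡ 100^2 = 10000 ≡ 652 (mod 779)
4^32 ≡ 652^2 = 425104 ≡ 549 (mod 779)
4^64 ≡ 549^2 = 301401 ≡ 707 (mod 779)
4^128 ≡ 707^2 = 499849 ≡ 510 (mod 779)
4^256 ≡ 510^2 = 260100 ≡ 693 (mod 779)
4^512 ≡ 693^2 = 480249 ≡ 385 (mod 779)
778 = 512 + 256 + 8 + 2 in binary powers of 2.
So 4^778 ≡ 385 · 693 · 100 · 16 ≡ 674 (mod 779).
Since 674 ≠ 1, base 4 is a Fermat witness: 779 is composite.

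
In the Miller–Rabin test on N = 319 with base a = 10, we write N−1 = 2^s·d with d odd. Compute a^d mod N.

21

319 − 1 = 318 = 2^1 · 159, so d = 159.
10^1 ≡ 10 (mod 319)
10^2 ≡ 10^2 = 100 ≡ 100 (mod 319)
10^4 ≡ 100^2 = 10000 ≡ 111 (mod 319)
10^8 ≡ 111^2 = 12321 ≡ 199 (mod 319)
10^16 ≡ 199^2 = 39601 ≡ 45 (mod 319)
10^32 ≡ 45^2 = 2025 ≡ 111 (mod 319)
10^64 ≡ 111^2 = 12321 ≡ 199 (mod 319)
10^128 ≡ 199^2 = 39601 ≡ 45 (mod 319)
159 = 128 + 16 + 8 + 4 + 2 + 1 in binary powers of 2.
So 10^159 ≡ 45 · 45 · 199 · 111 · 100 · 10 ≡ 21 (mod 319).
Squaring chain: 21; never reaches −1, so base 10 is a Miller–Rabin witness that 319 is composite.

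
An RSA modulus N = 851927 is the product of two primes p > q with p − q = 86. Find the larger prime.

Since p = q + 86, we have 851927 = q(q + 86), so q² + 86q − 851927 = 0.
Discriminant: 86² + 4·851927 = 7396 + 3407708 = 3415104; √3415104 = 1848.
q = (−86 + 1848)/2 = 881, and p = q + 86 = 967.
Check: 881 · 967 = 851927.

967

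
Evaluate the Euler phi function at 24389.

23548

Factor: 24389 = 29^3.
φ(24389) = 29^2·(29−1) = 23548.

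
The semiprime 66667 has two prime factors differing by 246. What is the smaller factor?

Since p = q + 246, we have 66667 = q(q + 246), so q² + 246q − 66667 = 0.
Discriminant: 246² + 4·66667 = 60516 + 266668 = 327184; √327184 = 572.
q = (−246 + 572)/2 = 163, and p = q + 246 = 409.
Check: 163 · 409 = 66667.

163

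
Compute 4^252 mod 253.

236

4^1 ≡ 4 (mod 253)
4^2 ≡ 4^2 = 16 ≡ 16 (mod 253)
4^4 ≡ 16^2 = 256 ≡ 3 (mod 253)
4^8 ≡ 3^2 = 9 ≡ 9 (mod 253)
4^16 ≡ 9^2 = 81 ≡ 81 (mod 253)
4^32 ≡ 81^2 = 6561 ≡ 236 (mod 253)
4^64 ≡ 236^2 = 55696 ≡ 36 (mod 253)
4^128 ≡ 36^2 = 1296 ≡ 31 (mod 253)
252 = 128 + 64 + 32 + 16 + 8 + 4 in binary powers of 2.
So 4^252 ≡ 31 · 36 · 236 · 81 · 9 · 3 ≡ 236 (mod 253).
Since 236 ≠ 1, base 4 is a Fermat witness: 253 is composite.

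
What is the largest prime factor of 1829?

59

1829 = 31 · 59
59 is prime.
So 1829 = 31 · 59; the largest prime factor is 59.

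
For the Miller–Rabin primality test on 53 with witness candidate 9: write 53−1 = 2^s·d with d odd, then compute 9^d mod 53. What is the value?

53 − 1 = 52 = 2^2 · 13, so d = 13.
9^1 ≡ 9 (mod 53)
9^2 ≡ 9^2 = 81 ≡ 28 (mod 53)
9^4 ≡ 28^2 = 784 ≡ 42 (mod 53)
9^8 ≡ 42^2 = 1764 ≡ 15 (mod 53)
13 = 8 + 4 + 1 in binary powers of 2.
So 9^13 ≡ 15 · 42 · 9 ≡ 52 (mod 53).
Since 9^d ≡ 52 (mod 53), base 9 does not prove 53 composite.

52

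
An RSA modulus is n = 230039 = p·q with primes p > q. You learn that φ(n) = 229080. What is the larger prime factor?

499

φ(n) = (p−1)(q−1) = n − (p+q) + 1, so p + q = 230039 − 229080 + 1 = 960.
p and q are the roots of t² − 960t + 230039 = 0.
Discriminant: 960² − 4·230039 = 921600 − 920156 = 1444; √1444 = 38.
q = (960 − 38)/2 = 461, p = (960 + 38)/2 = 499.
Check: 461 · 499 = 230039.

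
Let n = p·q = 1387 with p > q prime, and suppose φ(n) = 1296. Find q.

19

φ(n) = (p−1)(q−1) = n − (p+q) + 1, so p + q = 1387 − 1296 + 1 = 92.
p and q are the roots of t² − 92t + 1387 = 0.
Discriminant: 92² − 4·1387 = 8464 − 5548 = 2916; √2916 = 54.
q = (92 − 54)/2 = 19, p = (92 + 54)/2 = 73.
Check: 19 · 73 = 1387.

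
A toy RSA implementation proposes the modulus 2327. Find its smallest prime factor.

2327 is odd.
Digit sum 14, not divisible by 3.
Ends in 7: not divisible by 5.
7: 2327 = 7·332 + 3
11: 2327 = 11·211 + 6
13: 2327 = 13·179

13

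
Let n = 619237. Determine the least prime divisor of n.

29

619237 is odd.
Digit sum 28, not divisible by 3.
Ends in 7: not divisible by 5.
7: 619237 = 7·88462 + 3
11: 619237 = 11·56294 + 3
13: 619237 = 13·47633 + 8
17: 619237 = 17·36425 + 12
19: 619237 = 19·32591 + 8
23: 619237 = 23·26923 + 8
29: 619237 = 29·21353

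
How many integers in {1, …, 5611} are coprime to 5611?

Factor: 5611 = 31 · 181.
φ(5611) = (31−1) · (181−1) = 30 · 180 = 5400.

5400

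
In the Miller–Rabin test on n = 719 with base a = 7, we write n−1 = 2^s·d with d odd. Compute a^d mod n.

719 − 1 = 718 = 2^1 · 359, so d = 359.
7^1 ≡ 7 (mod 719)
7^2 ≡ 7^2 = 49 ≡ 49 (mod 719)
7^4 ≡ 49^2 = 2401 ≡ 244 (mod 719)
7^8 ≡ 244^2 = 59536 ≡ 578 (mod 719)
7^16 ≡ 578^2 = 334084 ≡ 468 (mod 719)
7^32 ≡ 468^2 = 219024 ≡ 448 (mod 719)
7^64 ≡ 448^2 = 200704 ≡ 103 (mod 719)
7^128 ≡ 103^2 = 10609 ≡ 543 (mod 719)
7^256 ≡ 543^2 = 294849 ≡ 59 (mod 719)
359 = 256 + 64 + 32 + 4 + 2 + 1 in binary powers of 2.
So 7^359 ≡ 59 · 103 · 448 · 244 · 49 · 7 ≡ 1 (mod 719).
Since 7^d ≡ 1 (mod 719), base 7 does not prove 719 composite.

1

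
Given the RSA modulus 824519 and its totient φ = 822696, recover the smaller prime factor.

827

φ(n) = (p−1)(q−1) = n − (p+q) + 1, so p + q = 824519 − 822696 + 1 = 1824.
p and q are the roots of t² − 1824t + 824519 = 0.
Discriminant: 1824² − 4·824519 = 3326976 − 3298076 = 28900; √28900 = 170.
q = (1824 − 170)/2 = 827, p = (1824 + 170)/2 = 997.
Check: 827 · 997 = 824519.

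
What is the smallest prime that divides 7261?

7261 is odd.
Digit sum 16, not divisible by 3.
Ends in 1: not divisible by 5.
7: 7261 = 7·1037 + 2
11: 7261 = 11·660 + 1
13: 7261 = 13·558 + 7
17: 7261 = 17·427 + 2
19: 7261 = 19·382 + 3
23: 7261 = 23·315 + 16
29: 7261 = 29·250 + 11
31: 7261 = 31·234 + 7
37: 7261 = 37·196 + 9
41: 7261 = 41·177 + 4
43: 7261 = 43·168 + 37
47: 7261 = 47·154 + 23
53: 7261 = 53·137

53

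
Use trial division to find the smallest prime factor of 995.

5

995 is odd.
Digit sum 23, not divisible by 3.
Ends in 5: divisible by 5.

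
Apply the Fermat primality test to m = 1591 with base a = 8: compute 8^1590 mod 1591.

1368

8^1 ≡ 8 (mod 1591)
8^2 ≡ 8^2 = 64 ≡ 64 (mod 1591)
8^4 ≡ 64^2 = 4096 ≡ 914 (mod 1591)
8^8 ≡ 914^2 = 835396 ≡ 121 (mod 1591)
8^16 ≡ 121^2 = 14641 ≡ 322 (mod 1591)
8^32 ≡ 322^2 = 103684 ≡ 269 (mod 1591)
8^64 ≡ 269^2 = 72361 ≡ 766 (mod 1591)
8^128 ≡ 766^2 = 586756 ≡ 1268 (mod 1591)
8^256 ≡ 1268^2 = 1607824 ≡ 914 (mod 1591)
8^512 ≡ 914^2 = 835396 ≡ 121 (mod 1591)
8^1024 ≡ 121^2 = 14641 ≡ 322 (mod 1591)
1590 = 1024 + 512 + 32 + 16 + 4 + 2 in binary powers of 2.
So 8^1590 ≡ 322 · 121 · 269 · 322 · 914 · 64 ≡ 1368 (mod 1591).
Since 1368 ≠ 1, base 8 is a Fermat witness: 1591 is composite.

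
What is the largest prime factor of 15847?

15847 = 13 · 1219
1219 = 23 · 53
53 is prime.
So 15847 = 13 · 23 · 53; the largest prime factor is 53.

53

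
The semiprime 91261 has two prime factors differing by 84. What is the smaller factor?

263

Since p = q + 84, we have 91261 = q(q + 84), so q² + 84q − 91261 = 0.
Discriminant: 84² + 4·91261 = 7056 + 365044 = 372100; √372100 = 610.
q = (−84 + 610)/2 = 263, and p = q + 84 = 347.
Check: 263 · 347 = 91261.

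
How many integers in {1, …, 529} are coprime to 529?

506

Factor: 529 = 23^2.
φ(529) = 23^1·(23−1) = 506.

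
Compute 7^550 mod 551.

197

7^1 ≡ 7 (mod 551)
7^2 ≡ 7^2 = 49 ≡ 49 (mod 551)
7^4 ≡ 49^2 = 2401 ≡ 197 (mod 551)
7^8 ≡ 197^2 = 38809 ≡ 239 (mod 551)
7^16 ≡ 239^2 = 57121 ≡ 368 (mod 551)
7^32 ≡ 368^2 = 135424 ≡ 429 (mod 551)
7^64 ≡ 429^2 = 184041 ≡ 7 (mod 551)
7^128 ≡ 7^2 = 49 ≡ 49 (mod 551)
7^256 ≡ 49^2 = 2401 ≡ 197 (mod 551)
7^512 ≡ 197^2 = 38809 ≡ 239 (mod 551)
550 = 512 + 32 + 4 + 2 in binary powers of 2.
So 7^550 ≡ 239 · 429 · 197 · 49 ≡ 197 (mod 551).
Since 197 ≠ 1, base 7 is a Fermat witness: 551 is composite.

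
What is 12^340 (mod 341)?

56

12^1 ≡ 12 (mod 341)
12^2 ≡ 12^2 = 144 ≡ 144 (mod 341)
12^4 ≡ 144^2 = 20736 ≡ 276 (mod 341)
12^8 ≡ 276^2 = 76176 ≡ 133 (mod 341)
12^16 ≡ 133^2 = 17689 ≡ 298 (mod 341)
12^32 ≡ 298^2 = 88804 ≡ 144 (mod 341)
12^64 ≡ 144^2 = 20736 ≡ 276 (mod 341)
12^128 ≡ 276^2 = 76176 ≡ 133 (mod 341)
12^256 ≡ 133^2 = 17689 ≡ 298 (mod 341)
340 = 256 + 64 + 16 + 4 in binary powers of 2.
So 12^340 ≡ 298 · 276 · 298 · 276 ≡ 56 (mod 341).
Since 56 ≠ 1, base 12 is a Fermat witness: 341 is composite.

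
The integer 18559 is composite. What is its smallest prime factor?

67

18559 is odd.
Digit sum 28, not divisible by 3.
Ends in 9: not divisible by 5.
7: 18559 = 7·2651 + 2
11: 18559 = 11·1687 + 2
13: 18559 = 13·1427 + 8
17: 18559 = 17·1091 + 12
19: 18559 = 19·976 + 15
23: 18559 = 23·806 + 21
29: 18559 = 29·639 + 28
31: 18559 = 31·598 + 21
37: 18559 = 37·501 + 22
41: 18559 = 41·452 + 27
43: 18559 = 43·431 + 26
47: 18559 = 47·394 + 41
53: 18559 = 53·350 + 9
59: 18559 = 59·314 + 33
61: 18559 = 61·304 + 15
67: 18559 = 67·277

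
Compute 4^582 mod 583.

4^1 ≡ 4 (mod 583)
4^2 ≡ 4^2 = 16 ≡ 16 (mod 583)
4^4 ≡ 16^2 = 256 ≡ 256 (mod 583)
4^8 ≡ 256^2 = 65536 ≡ 240 (mod 583)
4^16 ≡ 240^2 = 57600 ≡ 466 (mod 583)
4^32 ≡ 466^2 = 217156 ≡ 280 (mod 583)
4^64 ≡ 280^2 = 78400 ≡ 278 (mod 583)
4^128 ≡ 278^2 = 77284 ≡ 328 (mod 583)
4^256 ≡ 328^2 = 107584 ≡ 312 (mod 583)
4^512 ≡ 312^2 = 97344 ≡ 566 (mod 583)
582 = 512 + 64 + 4 + 2 in binary powers of 2.
So 4^582 ≡ 566 · 278 · 256 · 16 ≡ 236 (mod 583).
Since 236 ≠ 1, base 4 is a Fermat witness: 583 is composite.

236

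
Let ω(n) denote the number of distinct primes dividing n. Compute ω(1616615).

6

1616615 = 5 · 323323
323323 = 7 · 46189
46189 = 11 · 4199
4199 = 13 · 323
323 = 17 · 19
1616615 = 5 · 7 · 11 · 13 · 17 · 19, which has 6 distinct prime factors.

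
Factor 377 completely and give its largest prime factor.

29

377 = 13 · 29
29 is prime.
So 377 = 13 · 29; the largest prime factor is 29.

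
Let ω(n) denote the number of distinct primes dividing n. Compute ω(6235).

6235 = 5 · 1247
1247 = 29 · 43
6235 = 5 · 29 · 43, which has 3 distinct prime factors.

3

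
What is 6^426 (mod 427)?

6^1 ≡ 6 (mod 427)
6^2 ≡ 6^2 = 36 ≡ 36 (mod 427)
6^4 ≡ 36^2 = 1296 ≡ 15 (mod 427)
6^8 ≡ 15^2 = 225 ≡ 225 (mod 427)
6^16 ≡ 225^2 = 50625 ≡ 239 (mod 427)
6^32 ≡ 239^2 = 57121 ≡ 330 (mod 427)
6^64 ≡ 330^2 = 108900 ≡ 15 (mod 427)
6^128 ≡ 15^2 = 225 ≡ 225 (mod 427)
6^256 ≡ 225^2 = 50625 ≡ 239 (mod 427)
426 = 256 + 128 + 32 + 8 + 2 in binary powers of 2.
So 6^426 ≡ 239 · 225 · 330 · 225 · 36 ≡ 113 (mod 427).
Since 113 ≠ 1, base 6 is a Fermat witness: 427 is composite.

113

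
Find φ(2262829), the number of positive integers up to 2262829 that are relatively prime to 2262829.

Factor: 2262829 = 83 · 137 · 199.
φ(2262829) = (83−1) · (137−1) · (199−1) = 82 · 136 · 198 = 2208096.

2208096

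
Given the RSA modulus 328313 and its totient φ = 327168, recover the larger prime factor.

577

φ(n) = (p−1)(q−1) = n − (p+q) + 1, so p + q = 328313 − 327168 + 1 = 1146.
p and q are the roots of t² − 1146t + 328313 = 0.
Discriminant: 1146² − 4·328313 = 1313316 − 1313252 = 64; √64 = 8.
q = (1146 − 8)/2 = 569, p = (1146 + 8)/2 = 577.
Check: 569 · 577 = 328313.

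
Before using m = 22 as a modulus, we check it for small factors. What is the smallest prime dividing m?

2

22 is even: 2 divides it.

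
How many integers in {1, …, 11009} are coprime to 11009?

Factor: 11009 = 101 · 109.
φ(11009) = (101−1) · (109−1) = 100 · 108 = 10800.

10800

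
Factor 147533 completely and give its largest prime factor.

73

147533 = 43 · 3431
3431 = 47 · 73
73 is prime.
So 147533 = 43 · 47 · 73; the largest prime factor is 73.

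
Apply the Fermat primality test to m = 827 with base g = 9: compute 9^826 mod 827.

9^1 ≡ 9 (mod 827)
9^2 ≡ 9^2 = 81 ≡ 81 (mod 827)
9^4 ≡ 81^2 = 6561 ≡ 772 (mod 827)
9^8 ≡ 772^2 = 595984 ≡ 544 (mod 827)
9^16 ≡ 544^2 = 295936 ≡ 697 (mod 827)
9^32 ≡ 697^2 = 485809 ≡ 360 (mod 827)
9^64 ≡ 360^2 = 129600 ≡ 588 (mod 827)
9^128 ≡ 588^2 = 345744 ≡ 58 (mod 827)
9^256 ≡ 58^2 = 3364 ≡ 56 (mod 827)
9^512 ≡ 56^2 = 3136 ≡ 655 (mod 827)
826 = 512 + 256 + 32 + 16 + 8 + 2 in binary powers of 2.
So 9^826 ≡ 655 · 56 · 360 · 697 · 544 · 81 ≡ 1 (mod 827).
Since the result is 1, base 9 gives no evidence that 827 is composite.

1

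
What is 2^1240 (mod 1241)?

1004

2^1 ≡ 2 (mod 1241)
2^2 ≡ 2^2 = 4 ≡ 4 (mod 1241)
2^4 ≡ 4^2 = 16 ≡ 16 (mod 1241)
2^8 ≡ 16^2 = 256 ≡ 256 (mod 1241)
2^16 ≡ 256^2 = 65536 ≡ 1004 (mod 1241)
2^32 ≡ 1004^2 = 1008016 ≡ 324 (mod 1241)
2^64 ≡ 324^2 = 104976 ≡ 732 (mod 1241)
2^128 ≡ 732^2 = 535824 ≡ 953 (mod 1241)
2^256 ≡ 953^2 = 908209 ≡ 1038 (mod 1241)
2^512 ≡ 1038^2 = 1077444 ≡ 256 (mod 1241)
2^1024 ≡ 256^2 = 65536 ≡ 1004 (mod 1241)
1240 = 1024 + 128 + 64 + 16 + 8 in binary powers of 2.
So 2^1240 ≡ 1004 · 953 · 732 · 1004 · 256 ≡ 1004 (mod 1241).
Since 1004 ≠ 1, base 2 is a Fermat witness: 1241 is composite.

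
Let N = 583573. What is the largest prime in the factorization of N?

583573 = 79 · 7387
7387 = 83 · 89
89 is prime.
So 583573 = 79 · 83 · 89; the largest prime factor is 89.

89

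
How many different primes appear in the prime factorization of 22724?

22724 = 2^2 · 5681
5681 = 13 · 437
437 = 19 · 23
22724 = 2^2 · 13 · 19 · 23, which has 4 distinct prime factors.

4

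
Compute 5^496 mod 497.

5^1 ≡ 5 (mod 497)
5^2 ≡ 5^2 = 25 ≡ 25 (mod 497)
5^4 ≡ 25^2 = 625 ≡ 128 (mod 497)
5^8 ≡ 128^2 = 16384 ≡ 480 (mod 497)
5^16 ≡ 480^2 = 230400 ≡ 289 (mod 497)
5^32 ≡ 289^2 = 83521 ≡ 25 (mod 497)
5^64 ≡ 25^2 = 625 ≡ 128 (mod 497)
5^128 ≡ 128^2 = 16384 ≡ 480 (mod 497)
5^256 ≡ 480^2 = 230400 ≡ 289 (mod 497)
496 = 256 + 128 + 64 + 32 + 16 in binary powers of 2.
So 5^496 ≡ 289 · 480 · 128 · 25 · 289 ≡ 289 (mod 497).
Since 289 ≠ 1, base 5 is a Fermat witness: 497 is composite.

289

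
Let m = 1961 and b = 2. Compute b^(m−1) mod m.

2^1 ≡ 2 (mod 1961)
2^2 ≡ 2^2 = 4 ≡ 4 (mod 1961)
2^4 ≡ 4^2 = 16 ≡ 16 (mod 1961)
2^8 ≡ 16^2 = 256 ≡ 256 (mod 1961)
2^16 ≡ 256^2 = 65536 ≡ 823 (mod 1961)
2^32 ≡ 823^2 = 677329 ≡ 784 (mod 1961)
2^64 ≡ 784^2 = 614656 ≡ 863 (mod 1961)
2^128 ≡ 863^2 = 744769 ≡ 1550 (mod 1961)
2^256 ≡ 1550^2 = 2402500 ≡ 275 (mod 1961)
2^512 ≡ 275^2 = 75625 ≡ 1107 (mod 1961)
2^1024 ≡ 1107^2 = 1225449 ≡ 1785 (mod 1961)
1960 = 1024 + 512 + 256 + 128 + 32 + 8 in binary powers of 2.
So 2^1960 ≡ 1785 · 1107 · 275 · 1550 · 784 · 256 ≡ 1785 (mod 1961).
Since 1785 ≠ 1, base 2 is a Fermat witness: 1961 is composite.

1785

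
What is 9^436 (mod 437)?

9^1 ≡ 9 (mod 437)
9^2 ≡ 9^2 = 81 ≡ 81 (mod 437)
9^4 ≡ 81^2 = 6561 ≡ 6 (mod 437)
9^8 ≡ 6^2 = 36 ≡ 36 (mod 437)
9^16 ≡ 36^2 = 1296 ≡ 422 (mod 437)
9^32 ≡ 422^2 = 178084 ≡ 225 (mod 437)
9^64 ≡ 225^2 = 50625 ≡ 370 (mod 437)
9^128 ≡ 370^2 = 136900 ≡ 119 (mod 437)
9^256 ≡ 119^2 = 14161 ≡ 177 (mod 437)
436 = 256 + 128 + 32 + 16 + 4 in binary powers of 2.
So 9^436 ≡ 177 · 119 · 225 · 422 · 6 ≡ 234 (mod 437).
Since 234 ≠ 1, base 9 is a Fermat witness: 437 is composite.

234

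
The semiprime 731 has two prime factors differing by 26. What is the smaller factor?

Since p = q + 26, we have 731 = q(q + 26), so q² + 26q − 731 = 0.
Discriminant: 26² + 4·731 = 676 + 2924 = 3600; √3600 = 60.
q = (−26 + 60)/2 = 17, and p = q + 26 = 43.
Check: 17 · 43 = 731.

17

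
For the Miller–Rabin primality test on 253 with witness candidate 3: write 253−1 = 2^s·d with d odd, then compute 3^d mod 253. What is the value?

236

253 − 1 = 252 = 2^2 · 63, so d = 63.
3^1 ≡ 3 (mod 253)
3^2 ≡ 3^2 = 9 ≡ 9 (mod 253)
3^4 ≡ 9^2 = 81 ≡ 81 (mod 253)
3^8 ≡ 81^2 = 6561 ≡ 236 (mod 253)
3^16 ≡ 236^2 = 55696 ≡ 36 (mod 253)
3^32 ≡ 36^2 = 1296 ≡ 31 (mod 253)
63 = 32 + 16 + 8 + 4 + 2 + 1 in binary powers of 2.
So 3^63 ≡ 31 · 36 · 236 · 81 · 9 · 3 ≡ 236 (mod 253).
Squaring chain: 236 → 36; never reaches −1, so base 3 is a Miller–Rabin witness that 253 is composite.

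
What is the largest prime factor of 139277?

139277 = 41 · 3397
3397 = 43 · 79
79 is prime.
So 139277 = 41 · 43 · 79; the largest prime factor is 79.

79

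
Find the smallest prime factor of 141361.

141361 is odd.
Digit sum 16, not divisible by 3.
Ends in 1: not divisible by 5.
7: 141361 = 7·20194 + 3
11: 141361 = 11·12851

11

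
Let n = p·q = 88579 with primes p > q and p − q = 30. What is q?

283

Since p = q + 30, we have 88579 = q(q + 30), so q² + 30q − 88579 = 0.
Discriminant: 30² + 4·88579 = 900 + 354316 = 355216; √355216 = 596.
q = (−30 + 596)/2 = 283, and p = q + 30 = 313.
Check: 283 · 313 = 88579.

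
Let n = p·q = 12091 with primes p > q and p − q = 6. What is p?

113

Since p = q + 6, we have 12091 = q(q + 6), so q² + 6q − 12091 = 0.
Discriminant: 6² + 4·12091 = 36 + 48364 = 48400; √48400 = 220.
q = (−6 + 220)/2 = 107, and p = q + 6 = 113.
Check: 107 · 113 = 12091.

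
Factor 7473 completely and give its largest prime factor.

7473 = 3 · 2491
2491 = 47 · 53
53 is prime.
So 7473 = 3 · 47 · 53; the largest prime factor is 53.

53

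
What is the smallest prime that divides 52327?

11

52327 is odd.
Digit sum 19, not divisible by 3.
Ends in 7: not divisible by 5.
7: 52327 = 7·7475 + 2
11: 52327 = 11·4757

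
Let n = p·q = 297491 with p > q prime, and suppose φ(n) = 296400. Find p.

571

φ(n) = (p−1)(q−1) = n − (p+q) + 1, so p + q = 297491 − 296400 + 1 = 1092.
p and q are the roots of t² − 1092t + 297491 = 0.
Discriminant: 1092² − 4·297491 = 1192464 − 1189964 = 2500; √2500 = 50.
q = (1092 − 50)/2 = 521, p = (1092 + 50)/2 = 571.
Check: 521 · 571 = 297491.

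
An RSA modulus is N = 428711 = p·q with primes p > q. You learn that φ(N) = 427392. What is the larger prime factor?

743

φ(n) = (p−1)(q−1) = n − (p+q) + 1, so p + q = 428711 − 427392 + 1 = 1320.
p and q are the roots of t² − 1320t + 428711 = 0.
Discriminant: 1320² − 4·428711 = 1742400 − 1714844 = 27556; √27556 = 166.
q = (1320 − 166)/2 = 577, p = (1320 + 166)/2 = 743.
Check: 577 · 743 = 428711.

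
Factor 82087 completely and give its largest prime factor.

83

82087 = 23 · 3569
3569 = 43 · 83
83 is prime.
So 82087 = 23 · 43 · 83; the largest prime factor is 83.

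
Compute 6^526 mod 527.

6^1 ≡ 6 (mod 527)
6^2 ≡ 6^2 = 36 ≡ 36 (mod 527)
6^4 ≡ 36^2 = 1296 ≡ 242 (mod 527)
6^8 ≡ 242^2 = 58564 ≡ 67 (mod 527)
6^16 ≡ 67^2 = 4489 ≡ 273 (mod 527)
6^32 ≡ 273^2 = 74529 ≡ 222 (mod 527)
6^64 ≡ 222^2 = 49284 ≡ 273 (mod 527)
6^128 ≡ 273^2 = 74529 ≡ 222 (mod 527)
6^256 ≡ 222^2 = 49284 ≡ 273 (mod 527)
6^512 ≡ 273^2 = 74529 ≡ 222 (mod 527)
526 = 512 + 8 + 4 + 2 in binary powers of 2.
So 6^526 ≡ 222 · 67 · 242 · 36 ≡ 366 (mod 527).
Since 366 ≠ 1, base 6 is a Fermat witness: 527 is composite.

366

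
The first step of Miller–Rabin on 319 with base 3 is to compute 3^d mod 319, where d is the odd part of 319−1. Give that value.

279

319 − 1 = 318 = 2^1 · 159, so d = 159.
3^1 ≡ 3 (mod 319)
3^2 ≡ 3^2 = 9 ≡ 9 (mod 319)
3^4 ≡ 9^2 = 81 ≡ 81 (mod 319)
3^8 ≡ 81^2 = 6561 ≡ 181 (mod 319)
3^16 ≡ 181^2 = 32761 ≡ 223 (mod 319)
3^32 ≡ 223^2 = 49729 ≡ 284 (mod 319)
3^64 ≡ 284^2 = 80656 ≡ 268 (mod 319)
3^128 ≡ 268^2 = 71824 ≡ 49 (mod 319)
159 = 128 + 16 + 8 + 4 + 2 + 1 in binary powers of 2.
So 3^159 ≡ 49 · 223 · 181 · 81 · 9 · 3 ≡ 279 (mod 319).
Squaring chain: 279; never reaches −1, so base 3 is a Miller–Rabin witness that 319 is composite.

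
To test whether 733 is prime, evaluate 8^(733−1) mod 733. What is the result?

1

8^1 ≡ 8 (mod 733)
8^2 ≡ 8^2 = 64 ≡ 64 (mod 733)
8^4 ≡ 64^2 = 4096 ≡ 431 (mod 733)
8^8 ≡ 431^2 = 185761 ≡ 312 (mod 733)
8^16 ≡ 312^2 = 97344 ≡ 588 (mod 733)
8^32 ≡ 588^2 = 345744 ≡ 501 (mod 733)
8^64 ≡ 501^2 = 251001 ≡ 315 (mod 733)
8^128 ≡ 315^2 = 99225 ≡ 270 (mod 733)
8^256 ≡ 270^2 = 72900 ≡ 333 (mod 733)
8^512 ≡ 333^2 = 110889 ≡ 206 (mod 733)
732 = 512 + 128 + 64 + 16 + 8 + 4 in binary powers of 2.
So 8^732 ≡ 206 · 270 · 315 · 588 · 312 · 431 ≡ 1 (mod 733).
Since the result is 1, base 8 gives no evidence that 733 is composite.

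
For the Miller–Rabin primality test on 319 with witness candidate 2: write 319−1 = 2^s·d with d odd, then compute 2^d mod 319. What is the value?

171

319 − 1 = 318 = 2^1 · 159, so d = 159.
2^1 ≡ 2 (mod 319)
2^2 ≡ 2^2 = 4 ≡ 4 (mod 319)
2^4 ≡ 4^2 = 16 ≡ 16 (mod 319)
2^8 ≡ 16^2 = 256 ≡ 256 (mod 319)
2^16 ≡ 256^2 = 65536 ≡ 141 (mod 319)
2^32 ≡ 141^2 = 19881 ≡ 103 (mod 319)
2^64 ≡ 103^2 = 10609 ≡ 82 (mod 319)
2^128 ≡ 82^2 = 6724 ≡ 25 (mod 319)
159 = 128 + 16 + 8 + 4 + 2 + 1 in binary powers of 2.
So 2^159 ≡ 25 · 141 · 256 · 16 · 4 · 2 ≡ 171 (mod 319).
Squaring chain: 171; never reaches −1, so base 2 is a Miller–Rabin witness that 319 is composite.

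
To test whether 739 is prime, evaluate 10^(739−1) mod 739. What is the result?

10^1 ≡ 10 (mod 739)
10^2 ≡ 10^2 = 100 ≡ 100 (mod 739)
10^4 ≡ 100^2 = 10000 ≡ 393 (mod 739)
10^8 ≡ 393^2 = 154449 ≡ 737 (mod 739)
10^16 ≡ 737^2 = 543169 ≡ 4 (mod 739)
10^32 ≡ 4^2 = 16 ≡ 16 (mod 739)
10^64 ≡ 16^2 = 256 ≡ 256 (mod 739)
10^128 ≡ 256^2 = 65536 ≡ 504 (mod 739)
10^256 ≡ 504^2 = 254016 ≡ 539 (mod 739)
10^512 ≡ 539^2 = 290521 ≡ 94 (mod 739)
738 = 512 + 128 + 64 + 32 + 2 in binary powers of 2.
So 10^738 ≡ 94 · 504 · 256 · 16 · 100 ≡ 1 (mod 739).
Since the result is 1, base 10 gives no evidence that 739 is composite.

1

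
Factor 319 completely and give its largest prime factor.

319 = 11 · 29
29 is prime.
So 319 = 11 · 29; the largest prime factor is 29.

29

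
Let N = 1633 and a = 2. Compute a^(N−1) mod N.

476

2^1 ≡ 2 (mod 1633)
2^2 ≡ 2^2 = 4 ≡ 4 (mod 1633)
2^4 ≡ 4^2 = 16 ≡ 16 (mod 1633)
2^8 ≡ 16^2 = 256 ≡ 256 (mod 1633)
2^16 ≡ 256^2 = 65536 ≡ 216 (mod 1633)
2^32 ≡ 216^2 = 46656 ≡ 932 (mod 1633)
2^64 ≡ 932^2 = 868624 ≡ 1501 (mod 1633)
2^128 ≡ 1501^2 = 2253001 ≡ 1094 (mod 1633)
2^256 ≡ 1094^2 = 1196836 ≡ 1480 (mod 1633)
2^512 ≡ 1480^2 = 2190400 ≡ 547 (mod 1633)
2^1024 ≡ 547^2 = 299209 ≡ 370 (mod 1633)
1632 = 1024 + 512 + 64 + 32 in binary powers of 2.
So 2^1632 ≡ 370 · 547 · 1501 · 932 ≡ 476 (mod 1633).
Since 476 ≠ 1, base 2 is a Fermat witness: 1633 is composite.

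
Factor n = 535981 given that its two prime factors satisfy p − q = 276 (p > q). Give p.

Since p = q + 276, we have 535981 = q(q + 276), so q² + 276q − 535981 = 0.
Discriminant: 276² + 4·535981 = 76176 + 2143924 = 2220100; √2220100 = 1490.
q = (−276 + 1490)/2 = 607, and p = q + 276 = 883.
Check: 607 · 883 = 535981.

883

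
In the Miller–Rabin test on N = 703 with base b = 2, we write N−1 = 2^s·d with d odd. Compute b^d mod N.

703 − 1 = 702 = 2^1 · 351, so d = 351.
2^1 ≡ 2 (mod 703)
2^2 ≡ 2^2 = 4 ≡ 4 (mod 703)
2^4 ≡ 4^2 = 16 ≡ 16 (mod 703)
2^8 ≡ 16^2 = 256 ≡ 256 (mod 703)
2^16 ≡ 256^2 = 65536 ≡ 157 (mod 703)
2^32 ≡ 157^2 = 24649 ≡ 44 (mod 703)
2^64 ≡ 44^2 = 1936 ≡ 530 (mod 703)
2^128 ≡ 530^2 = 280900 ≡ 403 (mod 703)
2^256 ≡ 403^2 = 162409 ≡ 16 (mod 703)
351 = 256 + 64 + 16 + 8 + 4 + 2 + 1 in binary powers of 2.
So 2^351 ≡ 16 · 530 · 157 · 256 · 16 · 4 · 2 ≡ 265 (mod 703).
Squaring chain: 265; never reaches −1, so base 2 is a Miller–Rabin witness that 703 is composite.

265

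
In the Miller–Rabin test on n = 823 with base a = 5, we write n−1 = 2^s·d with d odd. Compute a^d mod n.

823 − 1 = 822 = 2^1 · 411, so d = 411.
5^1 ≡ 5 (mod 823)
5^2 ≡ 5^2 = 25 ≡ 25 (mod 823)
5^4 ≡ 25^2 = 625 ≡ 625 (mod 823)
5^8 ≡ 625^2 = 390625 ≡ 523 (mod 823)
5^16 ≡ 523^2 = 273529 ≡ 293 (mod 823)
5^32 ≡ 293^2 = 85849 ≡ 257 (mod 823)
5^64 ≡ 257^2 = 66049 ≡ 209 (mod 823)
5^128 ≡ 209^2 = 43681 ≡ 62 (mod 823)
5^256 ≡ 62^2 = 3844 ≡ 552 (mod 823)
411 = 256 + 128 + 16 + 8 + 2 + 1 in binary powers of 2.
So 5^411 ≡ 552 · 62 · 293 · 523 · 25 · 5 ≡ 822 (mod 823).
Since 5^d ≡ 822 (mod 823), base 5 does not prove 823 composite.

822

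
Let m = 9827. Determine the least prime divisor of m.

31

9827 is odd.
Digit sum 26, not divisible by 3.
Ends in 7: not divisible by 5.
7: 9827 = 7·1403 + 6
11: 9827 = 11·893 + 4
13: 9827 = 13·755 + 12
17: 9827 = 17·578 + 1
19: 9827 = 19·517 + 4
23: 9827 = 23·427 + 6
29: 9827 = 29·338 + 25
31: 9827 = 31·317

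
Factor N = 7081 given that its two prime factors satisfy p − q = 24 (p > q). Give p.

Since p = q + 24, we have 7081 = q(q + 24), so q² + 24q − 7081 = 0.
Discriminant: 24² + 4·7081 = 576 + 28324 = 28900; √28900 = 170.
q = (−24 + 170)/2 = 73, and p = q + 24 = 97.
Check: 73 · 97 = 7081.

97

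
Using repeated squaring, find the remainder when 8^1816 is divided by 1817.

8^1 ≡ 8 (mod 1817)
8^2 ≡ 8^2 = 64 ≡ 64 (mod 1817)
8^4 ≡ 64^2 = 4096 ≡ 462 (mod 1817)
8^8 ≡ 462^2 = 213444 ≡ 855 (mod 1817)
8^16 ≡ 855^2 = 731025 ≡ 591 (mod 1817)
8^32 ≡ 591^2 = 349281 ≡ 417 (mod 1817)
8^64 ≡ 417^2 = 173889 ≡ 1274 (mod 1817)
8^128 ≡ 1274^2 = 1623076 ≡ 495 (mod 1817)
8^256 ≡ 495^2 = 245025 ≡ 1547 (mod 1817)
8^512 ≡ 1547^2 = 2393209 ≡ 220 (mod 1817)
8^1024 ≡ 220^2 = 48400 ≡ 1158 (mod 1817)
1816 = 1024 + 512 + 256 + 16 + 8 in binary powers of 2.
So 8^1816 ≡ 1158 · 220 · 1547 · 591 · 855 ≡ 836 (mod 1817).
Since 836 ≠ 1, base 8 is a Fermat witness: 1817 is composite.

836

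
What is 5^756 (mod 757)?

5^1 ≡ 5 (mod 757)
5^2 ≡ 5^2 = 25 ≡ 25 (mod 757)
5^4 ≡ 25^2 = 625 ≡ 625 (mod 757)
5^8 ≡ 625^2 = 390625 ≡ 13 (mod 757)
5^16 ≡ 13^2 = 169 ≡ 169 (mod 757)
5^32 ≡ 169^2 = 28561 ≡ 552 (mod 757)
5^64 ≡ 552^2 = 304704 ≡ 390 (mod 757)
5^128 ≡ 390^2 = 152100 ≡ 700 (mod 757)
5^256 ≡ 700^2 = 490000 ≡ 221 (mod 757)
5^512 ≡ 221^2 = 48841 ≡ 393 (mod 757)
756 = 512 + 128 + 64 + 32 + 16 + 4 in binary powers of 2.
So 5^756 ≡ 393 · 700 · 390 · 552 · 169 · 625 ≡ 1 (mod 757).
Since the result is 1, base 5 gives no evidence that 757 is composite.

1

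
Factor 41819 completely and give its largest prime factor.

71

41819 = 19 · 2201
2201 = 31 · 71
71 is prime.
So 41819 = 19 · 31 · 71; the largest prime factor is 71.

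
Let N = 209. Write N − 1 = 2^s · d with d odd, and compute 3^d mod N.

71

209 − 1 = 208 = 2^4 · 13, so d = 13.
3^1 ≡ 3 (mod 209)
3^2 ≡ 3^2 = 9 ≡ 9 (mod 209)
3^4 ≡ 9^2 = 81 ≡ 81 (mod 209)
3^8 ≡ 81^2 = 6561 ≡ 82 (mod 209)
13 = 8 + 4 + 1 in binary powers of 2.
So 3^13 ≡ 82 · 81 · 3 ≡ 71 (mod 209).
Squaring chain: 71 → 25 → 207 → 4; never reaches −1, so base 3 is a Miller–Rabin witness that 209 is composite.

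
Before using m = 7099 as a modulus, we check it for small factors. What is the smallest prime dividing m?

7099 is odd.
Digit sum 25, not divisible by 3.
Ends in 9: not divisible by 5.
7: 7099 = 7·1014 + 1
11: 7099 = 11·645 + 4
13: 7099 = 13·546 + 1
17: 7099 = 17·417 + 10
19: 7099 = 19·373 + 12
23: 7099 = 23·308 + 15
29: 7099 = 29·244 + 23
31: 7099 = 31·229

31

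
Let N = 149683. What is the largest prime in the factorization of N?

149683 = 43 · 3481
3481 = 59 · 59
59 = 59 · 1
So 149683 = 43 · 59^2; the largest prime factor is 59.

59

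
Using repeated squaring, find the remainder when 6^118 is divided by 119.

8

6^1 ≡ 6 (mod 119)
6^2 ≡ 6^2 = 36 ≡ 36 (mod 119)
6^4 ≡ 36^2 = 1296 ≡ 106 (mod 119)
6^8 ≡ 106^2 = 11236 ≡ 50 (mod 119)
6^16 ≡ 50^2 = 2500 ≡ 1 (mod 119)
6^32 ≡ 1^2 = 1 ≡ 1 (mod 119)
6^64 ≡ 1^2 = 1 ≡ 1 (mod 119)
118 = 64 + 32 + 16 + 4 + 2 in binary powers of 2.
So 6^118 ≡ 1 · 1 · 1 · 106 · 36 ≡ 8 (mod 119).
Since 8 ≠ 1, base 6 is a Fermat witness: 119 is composite.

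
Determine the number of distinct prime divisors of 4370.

4

4370 = 2 · 2185
2185 = 5 · 437
437 = 19 · 23
4370 = 2 · 5 · 19 · 23, which has 4 distinct prime factors.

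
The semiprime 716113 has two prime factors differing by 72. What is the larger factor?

883

Since p = q + 72, we have 716113 = q(q + 72), so q² + 72q − 716113 = 0.
Discriminant: 72² + 4·716113 = 5184 + 2864452 = 2869636; √2869636 = 1694.
q = (−72 + 1694)/2 = 811, and p = q + 72 = 883.
Check: 811 · 883 = 716113.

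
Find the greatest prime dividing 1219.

53

1219 = 23 · 53
53 is prime.
So 1219 = 23 · 53; the largest prime factor is 53.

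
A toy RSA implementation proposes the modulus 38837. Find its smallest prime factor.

71

38837 is odd.
Digit sum 29, not divisible by 3.
Ends in 7: not divisible by 5.
7: 38837 = 7·5548 + 1
11: 38837 = 11·3530 + 7
13: 38837 = 13·2987 + 6
17: 38837 = 17·2284 + 9
19: 38837 = 19·2044 + 1
23: 38837 = 23·1688 + 13
29: 38837 = 29·1339 + 6
31: 38837 = 31·1252 + 25
37: 38837 = 37·1049 + 24
41: 38837 = 41·947 + 10
43: 38837 = 43·903 + 8
47: 38837 = 47·826 + 15
53: 38837 = 53·732 + 41
59: 38837 = 59·658 + 15
61: 38837 = 61·636 + 41
67: 38837 = 67·579 + 44
71: 38837 = 71·547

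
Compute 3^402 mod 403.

287

3^1 ≡ 3 (mod 403)
3^2 ≡ 3^2 = 9 ≡ 9 (mod 403)
3^4 ≡ 9^2 = 81 ≡ 81 (mod 403)
3^8 ≡ 81^2 = 6561 ≡ 113 (mod 403)
3^16 ≡ 113^2 = 12769 ≡ 276 (mod 403)
3^32 ≡ 276^2 = 76176 ≡ 9 (mod 403)
3^64 ≡ 9^2 = 81 ≡ 81 (mod 403)
3^128 ≡ 81^2 = 6561 ≡ 113 (mod 403)
3^256 ≡ 113^2 = 12769 ≡ 276 (mod 403)
402 = 256 + 128 + 16 + 2 in binary powers of 2.
So 3^402 ≡ 276 · 113 · 276 · 9 ≡ 287 (mod 403).
Since 287 ≠ 1, base 3 is a Fermat witness: 403 is composite.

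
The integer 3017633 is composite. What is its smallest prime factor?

3017633 is odd.
Digit sum 23, not divisible by 3.
Ends in 3: not divisible by 5.
7: 3017633 = 7·431090 + 3
11: 3017633 = 11·274330 + 3
13: 3017633 = 13·232125 + 8
17: 3017633 = 17·177507 + 14
19: 3017633 = 19·158822 + 15
23: 3017633 = 23·131201 + 10
29: 3017633 = 29·104056 + 9
31: 3017633 = 31·97343

31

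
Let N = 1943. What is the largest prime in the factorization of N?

67

1943 = 29 · 67
67 is prime.
So 1943 = 29 · 67; the largest prime factor is 67.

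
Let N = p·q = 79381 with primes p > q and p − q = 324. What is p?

Since p = q + 324, we have 79381 = q(q + 324), so q² + 324q − 79381 = 0.
Discriminant: 324² + 4·79381 = 104976 + 317524 = 422500; √422500 = 650.
q = (−324 + 650)/2 = 163, and p = q + 324 = 487.
Check: 163 · 487 = 79381.

487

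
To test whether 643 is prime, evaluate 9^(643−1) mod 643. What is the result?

1

9^1 ≡ 9 (mod 643)
9^2 ≡ 9^2 = 81 ≡ 81 (mod 643)
9^4 ≡ 81^2 = 6561 ≡ 131 (mod 643)
9^8 ≡ 131^2 = 17161 ≡ 443 (mod 643)
9^16 ≡ 443^2 = 196249 ≡ 134 (mod 643)
9^32 ≡ 134^2 = 17956 ≡ 595 (mod 643)
9^64 ≡ 595^2 = 354025 ≡ 375 (mod 643)
9^128 ≡ 375^2 = 140625 ≡ 451 (mod 643)
9^256 ≡ 451^2 = 203401 ≡ 213 (mod 643)
9^512 ≡ 213^2 = 45369 ≡ 359 (mod 643)
642 = 512 + 128 + 2 in binary powers of 2.
So 9^642 ≡ 359 · 451 · 81 ≡ 1 (mod 643).
Since the result is 1, base 9 gives no evidence that 643 is composite.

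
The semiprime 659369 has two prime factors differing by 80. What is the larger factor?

853

Since p = q + 80, we have 659369 = q(q + 80), so q² + 80q − 659369 = 0.
Discriminant: 80² + 4·659369 = 6400 + 2637476 = 2643876; √2643876 = 1626.
q = (−80 + 1626)/2 = 773, and p = q + 80 = 853.
Check: 773 · 853 = 659369.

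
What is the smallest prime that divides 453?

3

453 is odd.
Digit sum 12, divisible by 3.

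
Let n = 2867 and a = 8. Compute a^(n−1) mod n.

8^1 ≡ 8 (mod 2867)
8^2 ≡ 8^2 = 64 ≡ 64 (mod 2867)
8^4 ≡ 64^2 = 4096 ≡ 1229 (mod 2867)
8^8 ≡ 1229^2 = 1510441 ≡ 2399 (mod 2867)
8^16 ≡ 2399^2 = 5755201 ≡ 1132 (mod 2867)
8^32 ≡ 1132^2 = 1281424 ≡ 2742 (mod 2867)
8^64 ≡ 2742^2 = 7518564 ≡ 1290 (mod 2867)
8^128 ≡ 1290^2 = 1664100 ≡ 1240 (mod 2867)
8^256 ≡ 1240^2 = 1537600 ≡ 888 (mod 2867)
8^512 ≡ 888^2 = 788544 ≡ 119 (mod 2867)
8^1024 ≡ 119^2 = 14161 ≡ 2693 (mod 2867)
8^2048 ≡ 2693^2 = 7252249 ≡ 1606 (mod 2867)
2866 = 2048 + 512 + 256 + 32 + 16 + 2 in binary powers of 2.
So 8^2866 ≡ 1606 · 119 · 888 · 2742 · 1132 · 64 ≡ 332 (mod 2867).
Since 332 ≠ 1, base 8 is a Fermat witness: 2867 is composite.

332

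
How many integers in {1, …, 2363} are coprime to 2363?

Factor: 2363 = 17 · 139.
φ(2363) = (17−1) · (139−1) = 16 · 138 = 2208.

2208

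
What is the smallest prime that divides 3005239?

3005239 is odd.
Digit sum 22, not divisible by 3.
Ends in 9: not divisible by 5.
7: 3005239 = 7·429319 + 6
11: 3005239 = 11·273203 + 6
13: 3005239 = 13·231172 + 3
17: 3005239 = 17·176778 + 13
19: 3005239 = 19·158170 + 9
23: 3005239 = 23·130662 + 13
29: 3005239 = 29·103628 + 27
31: 3005239 = 31·96943 + 6
37: 3005239 = 37·81222 + 25
41: 3005239 = 41·73298 + 21
43: 3005239 = 43·69889 + 12
47: 3005239 = 47·63941 + 12
53: 3005239 = 53·56702 + 33
59: 3005239 = 59·50936 + 15
61: 3005239 = 61·49266 + 13
67: 3005239 = 67·44854 + 21
71: 3005239 = 71·42327 + 22
73: 3005239 = 73·41167 + 48
79: 3005239 = 79·38041

79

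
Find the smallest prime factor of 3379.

31

3379 is odd.
Digit sum 22, not divisible by 3.
Ends in 9: not divisible by 5.
7: 3379 = 7·482 + 5
11: 3379 = 11·307 + 2
13: 3379 = 13·259 + 12
17: 3379 = 17·198 + 13
19: 3379 = 19·177 + 16
23: 3379 = 23·146 + 21
29: 3379 = 29·116 + 15
31: 3379 = 31·109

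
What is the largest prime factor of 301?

43

301 = 7 · 43
43 is prime.
So 301 = 7 · 43; the largest prime factor is 43.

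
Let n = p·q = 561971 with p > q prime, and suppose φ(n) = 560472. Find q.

φ(n) = (p−1)(q−1) = n − (p+q) + 1, so p + q = 561971 − 560472 + 1 = 1500.
p and q are the roots of t² − 1500t + 561971 = 0.
Discriminant: 1500² − 4·561971 = 2250000 − 2247884 = 2116; √2116 = 46.
q = (1500 − 46)/2 = 727, p = (1500 + 46)/2 = 773.
Check: 727 · 773 = 561971.

727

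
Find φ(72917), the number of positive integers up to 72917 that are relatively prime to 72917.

Factor: 72917 = 13 · 71 · 79.
φ(72917) = (13−1) · (71−1) · (79−1) = 12 · 70 · 78 = 65520.

65520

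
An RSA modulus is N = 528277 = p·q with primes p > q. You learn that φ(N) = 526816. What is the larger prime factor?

809

φ(n) = (p−1)(q−1) = n − (p+q) + 1, so p + q = 528277 − 526816 + 1 = 1462.
p and q are the roots of t² − 1462t + 528277 = 0.
Discriminant: 1462² − 4·528277 = 2137444 − 2113108 = 24336; √24336 = 156.
q = (1462 − 156)/2 = 653, p = (1462 + 156)/2 = 809.
Check: 653 · 809 = 528277.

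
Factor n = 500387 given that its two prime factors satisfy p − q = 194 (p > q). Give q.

617

Since p = q + 194, we have 500387 = q(q + 194), so q² + 194q − 500387 = 0.
Discriminant: 194² + 4·500387 = 37636 + 2001548 = 2039184; √2039184 = 1428.
q = (−194 + 1428)/2 = 617, and p = q + 194 = 811.
Check: 617 · 811 = 500387.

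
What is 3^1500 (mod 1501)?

539

3^1 ≡ 3 (mod 1501)
3^2 ≡ 3^2 = 9 ≡ 9 (mod 1501)
3^4 ≡ 9^2 = 81 ≡ 81 (mod 1501)
3^8 ≡ 81^2 = 6561 ≡ 557 (mod 1501)
3^16 ≡ 557^2 = 310249 ≡ 1043 (mod 1501)
3^32 ≡ 1043^2 = 1087849 ≡ 1125 (mod 1501)
3^64 ≡ 1125^2 = 1265625 ≡ 282 (mod 1501)
3^128 ≡ 282^2 = 79524 ≡ 1472 (mod 1501)
3^256 ≡ 1472^2 = 2166784 ≡ 841 (mod 1501)
3^512 ≡ 841^2 = 707281 ≡ 310 (mod 1501)
3^1024 ≡ 310^2 = 96100 ≡ 36 (mod 1501)
1500 = 1024 + 256 + 128 + 64 + 16 + 8 + 4 in binary powers of 2.
So 3^1500 ≡ 36 · 841 · 1472 · 282 · 1043 · 557 · 81 ≡ 539 (mod 1501).
Since 539 ≠ 1, base 3 is a Fermat witness: 1501 is composite.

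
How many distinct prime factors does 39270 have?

6

39270 = 2 · 19635
19635 = 3 · 6545
6545 = 5 · 1309
1309 = 7 · 187
187 = 11 · 17
39270 = 2 · 3 · 5 · 7 · 11 · 17, which has 6 distinct prime factors.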